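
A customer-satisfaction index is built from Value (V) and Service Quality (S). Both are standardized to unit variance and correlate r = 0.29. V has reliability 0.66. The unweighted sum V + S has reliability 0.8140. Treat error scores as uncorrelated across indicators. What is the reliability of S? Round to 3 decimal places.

0.860

Var(V+S) = 2 + 2·0.29 = 2.580.
True-score variance = ρ_V + ρ_S + 2·0.29, so 0.8140 = (0.66 + ρ_S + 0.58) / 2.580.
ρ_S = 0.8140·2.580 − 0.66 − 0.58 = 0.860.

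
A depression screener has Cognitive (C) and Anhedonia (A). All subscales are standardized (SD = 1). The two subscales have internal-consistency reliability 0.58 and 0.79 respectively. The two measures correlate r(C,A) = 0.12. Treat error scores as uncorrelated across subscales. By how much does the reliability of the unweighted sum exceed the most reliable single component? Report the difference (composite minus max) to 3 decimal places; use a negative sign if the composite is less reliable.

Var(sum) = 2 + 0.24 = 2.24; true-score variance = 1.37 + 0.24 = 1.61; composite reliability = 0.7188.
Max component reliability = 0.7900.
Difference = 0.7188 − 0.7900 = -0.071.

-0.071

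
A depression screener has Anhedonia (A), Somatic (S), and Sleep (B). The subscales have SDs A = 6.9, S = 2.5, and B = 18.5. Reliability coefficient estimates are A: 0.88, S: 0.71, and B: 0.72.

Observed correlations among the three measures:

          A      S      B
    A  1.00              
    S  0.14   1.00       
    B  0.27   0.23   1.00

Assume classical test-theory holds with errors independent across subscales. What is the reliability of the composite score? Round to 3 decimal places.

0.790

Var(A+S+B) = 6.9² + 2.5² + 18.5² + 2·[6.9·2.5·0.14 + 6.9·18.5·0.27 + 2.5·18.5·0.23] = 396.11 + 95.036 = 491.146.
With uncorrelated errors the cross-covariances are all true-score covariance, so they carry over unchanged; only the diagonal terms shrink to ρᵢσᵢ².
True-score variance = [6.9²·0.88 + 2.5²·0.71 + 18.5²·0.72] + 95.036 = 292.754 + 95.036 = 387.79.
Reliability = 387.79 / 491.146 = 0.790.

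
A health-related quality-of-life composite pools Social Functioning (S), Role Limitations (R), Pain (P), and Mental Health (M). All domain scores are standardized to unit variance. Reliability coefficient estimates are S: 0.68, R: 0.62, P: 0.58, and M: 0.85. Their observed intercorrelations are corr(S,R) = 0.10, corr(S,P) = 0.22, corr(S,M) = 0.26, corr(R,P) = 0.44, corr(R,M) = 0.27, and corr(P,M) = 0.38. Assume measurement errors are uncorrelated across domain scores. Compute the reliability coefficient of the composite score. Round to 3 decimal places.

0.827

Var(S+R+P+M) = 4 + 2·[0.10 + 0.22 + 0.26 + 0.44 + 0.27 + 0.38] = 4 + 3.34 = 7.34.
Under uncorrelated errors the observed covariances equal the true-score covariances, so only the own-variance terms attenuate.
True-score variance = [0.68 + 0.62 + 0.58 + 0.85] + 3.34 = 2.73 + 3.34 = 6.07.
Reliability = 6.07 / 7.34 = 0.827.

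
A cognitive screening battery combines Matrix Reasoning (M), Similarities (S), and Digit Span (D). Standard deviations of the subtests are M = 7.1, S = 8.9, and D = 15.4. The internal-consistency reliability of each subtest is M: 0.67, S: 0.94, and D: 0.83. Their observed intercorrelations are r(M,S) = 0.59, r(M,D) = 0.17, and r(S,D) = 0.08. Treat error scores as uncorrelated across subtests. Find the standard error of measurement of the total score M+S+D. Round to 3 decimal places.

Var(total) = 366.78 + 133.669 = 500.449.
True-score variance = 305.075 + 133.669 = 438.744, so reliability = 0.8767.
Error variance = 500.449 − 438.744 = 61.7051; SEM = √61.7051 = 7.855.

7.855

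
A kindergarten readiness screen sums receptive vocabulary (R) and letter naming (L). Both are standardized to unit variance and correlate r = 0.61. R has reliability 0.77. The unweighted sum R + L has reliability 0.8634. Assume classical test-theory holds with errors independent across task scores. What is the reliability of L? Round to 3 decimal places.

0.790

Var(R+L) = 2 + 2·0.61 = 3.220.
True-score variance = ρ_R + ρ_L + 2·0.61, so 0.8634 = (0.77 + ρ_L + 1.22) / 3.220.
ρ_L = 0.8634·3.220 − 0.77 − 1.22 = 0.790.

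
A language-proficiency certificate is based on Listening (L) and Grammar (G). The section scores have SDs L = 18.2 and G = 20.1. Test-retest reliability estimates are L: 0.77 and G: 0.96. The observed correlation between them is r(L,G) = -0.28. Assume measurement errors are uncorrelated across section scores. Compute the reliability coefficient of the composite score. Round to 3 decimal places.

Var(L+G) = 18.2² + 20.1² + 2·[18.2·20.1·(-0.28)] = 735.25 − 204.859 = 530.391.
Because errors are independent across components, Cov(Tᵢ,Tⱼ) = Cov(Xᵢ,Xⱼ); the off-diagonal part of the true-score variance is the same as above.
True-score variance = [18.2²·0.77 + 20.1²·0.96] − 204.859 = 642.904 − 204.859 = 438.045.
Reliability = 438.045 / 530.391 = 0.826.

0.826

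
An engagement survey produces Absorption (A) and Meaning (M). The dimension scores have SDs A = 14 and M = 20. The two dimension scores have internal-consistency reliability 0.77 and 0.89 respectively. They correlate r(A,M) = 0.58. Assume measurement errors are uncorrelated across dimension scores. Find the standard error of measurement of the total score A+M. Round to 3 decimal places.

Var(total) = 596 + 324.8 = 920.8.
True-score variance = 506.92 + 324.8 = 831.72, so reliability = 0.9033.
Error variance = 920.8 − 831.72 = 89.08; SEM = √89.08 = 9.438.

9.438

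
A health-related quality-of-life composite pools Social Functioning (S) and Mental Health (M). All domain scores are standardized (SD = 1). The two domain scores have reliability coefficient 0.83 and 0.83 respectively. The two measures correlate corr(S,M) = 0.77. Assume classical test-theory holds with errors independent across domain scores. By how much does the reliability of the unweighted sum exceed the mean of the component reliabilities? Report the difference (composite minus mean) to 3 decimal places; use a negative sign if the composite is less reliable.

Var(sum) = 2 + 1.54 = 3.54; true-score variance = 1.66 + 1.54 = 3.2; composite reliability = 0.9040.
Mean component reliability = 0.8300.
Difference = 0.9040 − 0.8300 = 0.074.

0.074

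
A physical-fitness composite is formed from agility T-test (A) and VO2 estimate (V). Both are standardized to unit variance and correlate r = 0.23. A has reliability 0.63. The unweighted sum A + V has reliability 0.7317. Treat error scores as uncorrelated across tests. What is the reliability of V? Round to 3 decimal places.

0.710

Var(A+V) = 2 + 2·0.23 = 2.460.
True-score variance = ρ_A + ρ_V + 2·0.23, so 0.7317 = (0.63 + ρ_V + 0.46) / 2.460.
ρ_V = 0.7317·2.460 − 0.63 − 0.46 = 0.710.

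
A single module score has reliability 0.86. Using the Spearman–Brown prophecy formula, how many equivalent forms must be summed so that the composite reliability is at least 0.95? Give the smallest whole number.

4

k ≥ ρ*(1−ρ₁)/(ρ₁(1−ρ*)) = 0.95·0.14 / (0.86·0.05) = 3.093.
Smallest integer k = 4.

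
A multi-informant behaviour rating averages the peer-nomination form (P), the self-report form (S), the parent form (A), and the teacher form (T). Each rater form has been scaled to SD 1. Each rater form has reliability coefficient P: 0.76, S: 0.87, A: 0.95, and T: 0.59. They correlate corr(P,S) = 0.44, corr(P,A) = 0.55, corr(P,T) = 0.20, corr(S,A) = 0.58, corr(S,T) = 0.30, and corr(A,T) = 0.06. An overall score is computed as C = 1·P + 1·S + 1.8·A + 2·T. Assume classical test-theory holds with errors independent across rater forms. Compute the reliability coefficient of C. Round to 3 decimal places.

0.869

Var(C) = 1 + 1 + 1.8² + 2² + 2·[0.44 + 1.8·0.55 + 2·0.20 + 1.8·0.58 + 2·0.30 + 3.6·0.06] = 9.24 + 7.38 = 16.62.
With uncorrelated errors the cross-covariances are all true-score covariance, so they carry over unchanged; only the diagonal terms shrink to ρᵢσᵢ².
True-score variance = [0.76 + 0.87 + 1.8²·0.95 + 2²·0.59] + 7.38 = 7.068 + 7.38 = 14.448.
Reliability = 14.448 / 16.62 = 0.869.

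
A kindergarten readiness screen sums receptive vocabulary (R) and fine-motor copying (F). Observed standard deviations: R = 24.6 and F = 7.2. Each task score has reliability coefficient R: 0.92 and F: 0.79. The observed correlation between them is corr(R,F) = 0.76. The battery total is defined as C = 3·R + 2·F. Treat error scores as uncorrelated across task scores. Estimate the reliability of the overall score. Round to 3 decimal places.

0.934

Var(C) = 3²·24.6² + 2²·7.2² + 2·[6·24.6·7.2·0.76] = 5653.8 + 1615.33 = 7269.13.
With uncorrelated errors the cross-covariances are all true-score covariance, so they carry over unchanged; only the diagonal terms shrink to ρᵢσᵢ².
True-score variance = [3²·24.6²·0.92 + 2²·7.2²·0.79] + 1615.33 = 5174.54 + 1615.33 = 6789.87.
Reliability = 6789.87 / 7269.13 = 0.934.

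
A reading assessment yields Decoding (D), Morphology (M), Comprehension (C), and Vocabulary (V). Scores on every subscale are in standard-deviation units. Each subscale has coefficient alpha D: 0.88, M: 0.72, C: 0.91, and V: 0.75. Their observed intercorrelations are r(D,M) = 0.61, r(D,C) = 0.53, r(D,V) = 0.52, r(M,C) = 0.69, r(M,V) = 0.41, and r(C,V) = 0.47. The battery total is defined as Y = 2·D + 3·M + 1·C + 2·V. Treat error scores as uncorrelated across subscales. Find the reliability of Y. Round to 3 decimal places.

0.904

Var(Y) = 2² + 3² + 1 + 2² + 2·[6·0.61 + 2·0.53 + 4·0.52 + 3·0.69 + 6·0.41 + 2·0.47] = 18 + 24.54 = 42.54.
Because errors are independent across components, Cov(Tᵢ,Tⱼ) = Cov(Xᵢ,Xⱼ); the off-diagonal part of the true-score variance is the same as above.
True-score variance = [2²·0.88 + 3²·0.72 + 0.91 + 2²·0.75] + 24.54 = 13.91 + 24.54 = 38.45.
Reliability = 38.45 / 42.54 = 0.904.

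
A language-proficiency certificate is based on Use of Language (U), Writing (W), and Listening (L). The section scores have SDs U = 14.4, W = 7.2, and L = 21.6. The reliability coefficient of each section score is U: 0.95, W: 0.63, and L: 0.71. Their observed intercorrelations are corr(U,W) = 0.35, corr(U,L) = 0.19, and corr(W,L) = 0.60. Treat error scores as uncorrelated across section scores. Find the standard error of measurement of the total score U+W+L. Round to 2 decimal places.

Var(total) = 725.76 + 377.395 = 1103.16.
True-score variance = 560.909 + 377.395 = 938.304, so reliability = 0.8506.
Error variance = 1103.16 − 938.304 = 164.851; SEM = √164.851 = 12.84.

12.84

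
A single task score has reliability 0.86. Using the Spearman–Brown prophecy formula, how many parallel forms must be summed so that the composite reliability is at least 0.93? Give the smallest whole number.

3

k ≥ ρ*(1−ρ₁)/(ρ₁(1−ρ*)) = 0.93·0.14 / (0.86·0.07) = 2.163.
Smallest integer k = 3.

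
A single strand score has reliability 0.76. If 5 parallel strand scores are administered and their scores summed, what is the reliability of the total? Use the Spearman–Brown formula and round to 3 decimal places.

ρ_k = kρ / (1 + (k−1)ρ) = 5·0.76 / (1 + 4·0.76) = 3.800 / 4.040 = 0.941.

0.941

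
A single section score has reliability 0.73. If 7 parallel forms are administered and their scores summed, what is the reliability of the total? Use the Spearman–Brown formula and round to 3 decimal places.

ρ_k = kρ / (1 + (k−1)ρ) = 7·0.73 / (1 + 6·0.73) = 5.110 / 5.380 = 0.950.

0.950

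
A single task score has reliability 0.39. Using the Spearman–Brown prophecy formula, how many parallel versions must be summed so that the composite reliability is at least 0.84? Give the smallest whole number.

k ≥ ρ*(1−ρ₁)/(ρ₁(1−ρ*)) = 0.84·0.61 / (0.39·0.16) = 8.212.
Smallest integer k = 9.

9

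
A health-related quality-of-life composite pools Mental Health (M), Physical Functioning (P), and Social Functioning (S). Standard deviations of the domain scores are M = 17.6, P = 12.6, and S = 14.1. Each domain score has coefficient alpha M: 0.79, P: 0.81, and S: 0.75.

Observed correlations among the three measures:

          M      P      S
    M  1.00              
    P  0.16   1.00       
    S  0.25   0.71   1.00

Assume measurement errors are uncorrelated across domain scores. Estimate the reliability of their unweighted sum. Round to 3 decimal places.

0.870

Var(M+P+S) = 17.6² + 12.6² + 14.1² + 2·[17.6·12.6·0.16 + 17.6·14.1·0.25 + 12.6·14.1·0.71] = 667.33 + 447.32 = 1114.65.
Because errors are independent across components, Cov(Tᵢ,Tⱼ) = Cov(Xᵢ,Xⱼ); the off-diagonal part of the true-score variance is the same as above.
True-score variance = [17.6²·0.79 + 12.6²·0.81 + 14.1²·0.75] + 447.32 = 522.414 + 447.32 = 969.734.
Reliability = 969.734 / 1114.65 = 0.870.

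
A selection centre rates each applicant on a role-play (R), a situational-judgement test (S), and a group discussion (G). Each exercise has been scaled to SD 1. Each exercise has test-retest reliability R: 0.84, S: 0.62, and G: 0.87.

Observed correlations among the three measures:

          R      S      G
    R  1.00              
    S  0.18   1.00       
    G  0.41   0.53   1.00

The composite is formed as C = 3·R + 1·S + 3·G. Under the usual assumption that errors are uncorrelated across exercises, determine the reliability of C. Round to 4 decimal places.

Var(C) = 3² + 1 + 3² + 2·[3·0.18 + 9·0.41 + 3·0.53] = 19 + 11.64 = 30.64.
With uncorrelated errors the cross-covariances are all true-score covariance, so they carry over unchanged; only the diagonal terms shrink to ρᵢσᵢ².
True-score variance = [3²·0.84 + 0.62 + 3²·0.87] + 11.64 = 16.01 + 11.64 = 27.65.
Reliability = 27.65 / 30.64 = 0.9024.

0.9024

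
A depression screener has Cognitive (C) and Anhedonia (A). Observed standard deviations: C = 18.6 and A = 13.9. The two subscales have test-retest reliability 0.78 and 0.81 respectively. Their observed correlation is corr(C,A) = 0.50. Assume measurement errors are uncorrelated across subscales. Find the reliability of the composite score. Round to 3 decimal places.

Var(C+A) = 18.6² + 13.9² + 2·[18.6·13.9·0.50] = 539.17 + 258.54 = 797.71.
With uncorrelated errors the cross-covariances are all true-score covariance, so they carry over unchanged; only the diagonal terms shrink to ρᵢσᵢ².
True-score variance = [18.6²·0.78 + 13.9²·0.81] + 258.54 = 426.349 + 258.54 = 684.889.
Reliability = 684.889 / 797.71 = 0.859.

0.859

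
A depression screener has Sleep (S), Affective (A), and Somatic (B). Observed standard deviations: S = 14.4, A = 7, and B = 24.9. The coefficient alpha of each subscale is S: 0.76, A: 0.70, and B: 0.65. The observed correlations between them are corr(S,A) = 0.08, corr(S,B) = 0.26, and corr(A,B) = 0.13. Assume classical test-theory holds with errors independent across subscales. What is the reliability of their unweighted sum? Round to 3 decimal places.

0.750

Var(S+A+B) = 14.4² + 7² + 24.9² + 2·[14.4·7·0.08 + 14.4·24.9·0.26 + 7·24.9·0.13] = 876.37 + 247.897 = 1124.27.
Under uncorrelated errors the observed covariances equal the true-score covariances, so only the own-variance terms attenuate.
True-score variance = [14.4²·0.76 + 7²·0.70 + 24.9²·0.65] + 247.897 = 594.9 + 247.897 = 842.797.
Reliability = 842.797 / 1124.27 = 0.750.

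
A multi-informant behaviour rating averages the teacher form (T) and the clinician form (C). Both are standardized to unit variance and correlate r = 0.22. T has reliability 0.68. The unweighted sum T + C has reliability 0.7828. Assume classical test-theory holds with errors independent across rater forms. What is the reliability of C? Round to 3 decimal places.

0.790

Var(T+C) = 2 + 2·0.22 = 2.440.
True-score variance = ρ_T + ρ_C + 2·0.22, so 0.7828 = (0.68 + ρ_C + 0.44) / 2.440.
ρ_C = 0.7828·2.440 − 0.68 − 0.44 = 0.790.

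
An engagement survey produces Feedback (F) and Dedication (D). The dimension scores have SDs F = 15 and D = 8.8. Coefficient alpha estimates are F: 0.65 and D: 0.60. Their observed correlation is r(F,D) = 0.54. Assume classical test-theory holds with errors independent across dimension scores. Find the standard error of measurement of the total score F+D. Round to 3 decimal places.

Var(total) = 302.44 + 142.56 = 445.
True-score variance = 192.714 + 142.56 = 335.274, so reliability = 0.7534.
Error variance = 445 − 335.274 = 109.726; SEM = √109.726 = 10.475.

10.475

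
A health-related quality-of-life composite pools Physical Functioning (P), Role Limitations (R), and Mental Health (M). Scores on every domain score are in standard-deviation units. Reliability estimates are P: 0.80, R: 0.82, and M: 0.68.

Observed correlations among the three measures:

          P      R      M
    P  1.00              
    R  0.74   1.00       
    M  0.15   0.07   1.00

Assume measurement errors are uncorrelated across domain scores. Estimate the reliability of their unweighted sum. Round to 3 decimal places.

0.858

Var(P+R+M) = 3 + 2·[0.74 + 0.15 + 0.07] = 3 + 1.92 = 4.92.
Because errors are independent across components, Cov(Tᵢ,Tⱼ) = Cov(Xᵢ,Xⱼ); the off-diagonal part of the true-score variance is the same as above.
True-score variance = [0.80 + 0.82 + 0.68] + 1.92 = 2.3 + 1.92 = 4.22.
Reliability = 4.22 / 4.92 = 0.858.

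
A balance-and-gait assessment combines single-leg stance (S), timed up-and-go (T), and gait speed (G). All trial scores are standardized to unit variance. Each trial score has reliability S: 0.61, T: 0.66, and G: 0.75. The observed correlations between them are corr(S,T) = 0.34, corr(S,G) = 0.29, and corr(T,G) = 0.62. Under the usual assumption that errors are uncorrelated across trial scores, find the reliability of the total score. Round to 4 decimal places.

Var(S+T+G) = 3 + 2·[0.34 + 0.29 + 0.62] = 3 + 2.5 = 5.5.
With uncorrelated errors the cross-covariances are all true-score covariance, so they carry over unchanged; only the diagonal terms shrink to ρᵢσᵢ².
True-score variance = [0.61 + 0.66 + 0.75] + 2.5 = 2.02 + 2.5 = 4.52.
Reliability = 4.52 / 5.5 = 0.8218.

0.8218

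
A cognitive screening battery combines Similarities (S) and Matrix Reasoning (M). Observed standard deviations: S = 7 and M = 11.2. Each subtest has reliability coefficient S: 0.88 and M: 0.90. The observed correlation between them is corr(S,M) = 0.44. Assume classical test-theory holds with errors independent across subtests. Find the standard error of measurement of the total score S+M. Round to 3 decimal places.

4.292

Var(total) = 174.44 + 68.992 = 243.432.
True-score variance = 156.016 + 68.992 = 225.008, so reliability = 0.9243.
Error variance = 243.432 − 225.008 = 18.424; SEM = √18.424 = 4.292.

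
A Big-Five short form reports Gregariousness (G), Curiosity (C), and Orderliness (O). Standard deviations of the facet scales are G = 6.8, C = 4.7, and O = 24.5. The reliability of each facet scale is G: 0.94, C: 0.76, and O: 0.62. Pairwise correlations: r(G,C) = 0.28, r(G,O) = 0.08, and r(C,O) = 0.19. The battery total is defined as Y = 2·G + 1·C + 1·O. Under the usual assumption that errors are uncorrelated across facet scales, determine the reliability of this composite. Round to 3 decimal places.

0.740

Var(Y) = 2²·6.8² + 4.7² + 24.5² + 2·[2·6.8·4.7·0.28 + 2·6.8·24.5·0.08 + 4.7·24.5·0.19] = 807.3 + 132.864 = 940.164.
Because errors are independent across components, Cov(Tᵢ,Tⱼ) = Cov(Xᵢ,Xⱼ); the off-diagonal part of the true-score variance is the same as above.
True-score variance = [2²·6.8²·0.94 + 4.7²·0.76 + 24.5²·0.62] + 132.864 = 562.806 + 132.864 = 695.67.
Reliability = 695.67 / 940.164 = 0.740.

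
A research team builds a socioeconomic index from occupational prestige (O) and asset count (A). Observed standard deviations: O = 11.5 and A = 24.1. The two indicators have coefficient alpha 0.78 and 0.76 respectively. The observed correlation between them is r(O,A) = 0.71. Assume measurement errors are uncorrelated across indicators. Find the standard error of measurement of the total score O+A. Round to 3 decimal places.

Var(total) = 713.06 + 393.553 = 1106.61.
True-score variance = 544.571 + 393.553 = 938.124, so reliability = 0.8477.
Error variance = 1106.61 − 938.124 = 168.489; SEM = √168.489 = 12.980.

12.980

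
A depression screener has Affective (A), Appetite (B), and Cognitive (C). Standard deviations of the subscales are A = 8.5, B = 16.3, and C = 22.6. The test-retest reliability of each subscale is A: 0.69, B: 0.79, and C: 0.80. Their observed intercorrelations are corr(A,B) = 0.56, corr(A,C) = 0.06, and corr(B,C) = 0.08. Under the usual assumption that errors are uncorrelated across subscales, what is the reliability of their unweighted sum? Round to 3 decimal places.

0.834

Var(A+B+C) = 8.5² + 16.3² + 22.6² + 2·[8.5·16.3·0.56 + 8.5·22.6·0.06 + 16.3·22.6·0.08] = 848.7 + 237.169 = 1085.87.
Under uncorrelated errors the observed covariances equal the true-score covariances, so only the own-variance terms attenuate.
True-score variance = [8.5²·0.69 + 16.3²·0.79 + 22.6²·0.80] + 237.169 = 668.356 + 237.169 = 905.524.
Reliability = 905.524 / 1085.87 = 0.834.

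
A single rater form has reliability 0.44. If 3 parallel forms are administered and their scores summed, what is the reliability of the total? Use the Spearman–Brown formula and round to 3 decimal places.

0.702

ρ_k = kρ / (1 + (k−1)ρ) = 3·0.44 / (1 + 2·0.44) = 1.320 / 1.880 = 0.702.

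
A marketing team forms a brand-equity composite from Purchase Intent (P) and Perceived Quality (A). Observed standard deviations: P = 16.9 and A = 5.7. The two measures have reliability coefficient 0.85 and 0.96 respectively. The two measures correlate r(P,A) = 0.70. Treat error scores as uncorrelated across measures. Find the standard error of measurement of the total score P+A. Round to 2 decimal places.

6.64

Var(total) = 318.1 + 134.862 = 452.962.
True-score variance = 273.959 + 134.862 = 408.821, so reliability = 0.9026.
Error variance = 452.962 − 408.821 = 44.1411; SEM = √44.1411 = 6.64.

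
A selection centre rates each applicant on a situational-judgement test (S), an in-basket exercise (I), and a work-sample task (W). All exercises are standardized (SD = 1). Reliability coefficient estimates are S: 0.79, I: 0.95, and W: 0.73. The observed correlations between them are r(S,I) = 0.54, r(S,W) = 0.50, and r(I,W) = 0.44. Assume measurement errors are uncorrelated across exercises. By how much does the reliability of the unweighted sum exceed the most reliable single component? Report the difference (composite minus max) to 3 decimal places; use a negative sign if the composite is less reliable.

-0.039

Var(sum) = 3 + 2.96 = 5.96; true-score variance = 2.47 + 2.96 = 5.43; composite reliability = 0.9111.
Max component reliability = 0.9500.
Difference = 0.9111 − 0.9500 = -0.039.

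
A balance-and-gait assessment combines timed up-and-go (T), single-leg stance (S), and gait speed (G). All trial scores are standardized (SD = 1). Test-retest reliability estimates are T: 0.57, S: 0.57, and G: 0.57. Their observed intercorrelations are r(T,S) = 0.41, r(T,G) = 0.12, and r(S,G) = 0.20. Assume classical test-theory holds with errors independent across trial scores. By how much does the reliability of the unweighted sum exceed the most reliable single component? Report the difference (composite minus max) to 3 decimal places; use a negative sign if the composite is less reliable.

Var(sum) = 3 + 1.46 = 4.46; true-score variance = 1.71 + 1.46 = 3.17; composite reliability = 0.7108.
Max component reliability = 0.5700.
Difference = 0.7108 − 0.5700 = 0.141.

0.141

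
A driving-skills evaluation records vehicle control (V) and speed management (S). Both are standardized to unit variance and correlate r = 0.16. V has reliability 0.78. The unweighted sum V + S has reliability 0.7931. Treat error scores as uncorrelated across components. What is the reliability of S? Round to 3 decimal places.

Var(V+S) = 2 + 2·0.16 = 2.320.
True-score variance = ρ_V + ρ_S + 2·0.16, so 0.7931 = (0.78 + ρ_S + 0.32) / 2.320.
ρ_S = 0.7931·2.320 − 0.78 − 0.32 = 0.740.

0.740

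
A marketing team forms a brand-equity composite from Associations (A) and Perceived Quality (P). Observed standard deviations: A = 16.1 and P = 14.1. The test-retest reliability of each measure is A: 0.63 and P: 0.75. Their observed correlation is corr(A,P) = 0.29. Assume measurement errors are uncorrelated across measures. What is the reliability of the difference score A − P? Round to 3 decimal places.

0.554

Var(A−P) = 16.1² + 14.1² − 2·16.1·14.1·0.29 = 458.02 − 131.666 = 326.354.
With uncorrelated errors the cross-covariances are all true-score covariance, so they carry over unchanged; only the diagonal terms shrink to ρᵢσᵢ².
True-score variance = [16.1²·0.63 + 14.1²·0.75] − 131.666 = 312.41 − 131.666 = 180.744.
Reliability = 180.744 / 326.354 = 0.554.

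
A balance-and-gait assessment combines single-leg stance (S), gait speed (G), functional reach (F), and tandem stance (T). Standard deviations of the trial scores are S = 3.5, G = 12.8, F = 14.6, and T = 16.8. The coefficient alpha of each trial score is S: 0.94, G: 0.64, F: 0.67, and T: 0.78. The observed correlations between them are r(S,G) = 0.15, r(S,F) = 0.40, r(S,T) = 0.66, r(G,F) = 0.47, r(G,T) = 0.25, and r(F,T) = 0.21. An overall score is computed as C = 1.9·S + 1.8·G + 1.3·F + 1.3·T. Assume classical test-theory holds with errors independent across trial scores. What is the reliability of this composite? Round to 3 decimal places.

Var(C) = 1.9²·3.5² + 1.8²·12.8² + 1.3²·14.6² + 1.3²·16.8² + 2·[3.42·3.5·12.8·0.15 + 2.47·3.5·14.6·0.40 + 2.47·3.5·16.8·0.66 + 2.34·12.8·14.6·0.47 + 2.34·12.8·16.8·0.25 + 1.69·14.6·16.8·0.21] = 1412.29 + 1175.41 = 2587.7.
Under uncorrelated errors the observed covariances equal the true-score covariances, so only the own-variance terms attenuate.
True-score variance = [1.9²·3.5²·0.94 + 1.8²·12.8²·0.64 + 1.3²·14.6²·0.67 + 1.3²·16.8²·0.78] + 1175.41 = 994.718 + 1175.41 = 2170.13.
Reliability = 2170.13 / 2587.7 = 0.839.

0.839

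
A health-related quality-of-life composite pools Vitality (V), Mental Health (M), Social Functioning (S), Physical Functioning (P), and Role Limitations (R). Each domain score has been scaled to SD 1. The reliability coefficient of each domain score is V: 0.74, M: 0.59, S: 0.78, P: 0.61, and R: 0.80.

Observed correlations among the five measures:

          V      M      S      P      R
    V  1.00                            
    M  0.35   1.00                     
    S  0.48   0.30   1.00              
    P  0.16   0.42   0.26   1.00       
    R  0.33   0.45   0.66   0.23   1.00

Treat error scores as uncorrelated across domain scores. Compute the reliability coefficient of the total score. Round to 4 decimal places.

Var(V+M+S+P+R) = 5 + 2·[0.35 + 0.48 + 0.16 + 0.33 + 0.30 + 0.42 + 0.45 + 0.26 + 0.66 + 0.23] = 5 + 7.28 = 12.28.
Under uncorrelated errors the observed covariances equal the true-score covariances, so only the own-variance terms attenuate.
True-score variance = [0.74 + 0.59 + 0.78 + 0.61 + 0.80] + 7.28 = 3.52 + 7.28 = 10.8.
Reliability = 10.8 / 12.28 = 0.8795.

0.8795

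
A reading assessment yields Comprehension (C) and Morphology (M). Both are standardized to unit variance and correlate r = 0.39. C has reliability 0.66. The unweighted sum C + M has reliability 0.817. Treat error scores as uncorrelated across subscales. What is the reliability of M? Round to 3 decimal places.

0.831

Var(C+M) = 2 + 2·0.39 = 2.780.
True-score variance = ρ_C + ρ_M + 2·0.39, so 0.817 = (0.66 + ρ_M + 0.78) / 2.780.
ρ_M = 0.817·2.780 − 0.66 − 0.78 = 0.831.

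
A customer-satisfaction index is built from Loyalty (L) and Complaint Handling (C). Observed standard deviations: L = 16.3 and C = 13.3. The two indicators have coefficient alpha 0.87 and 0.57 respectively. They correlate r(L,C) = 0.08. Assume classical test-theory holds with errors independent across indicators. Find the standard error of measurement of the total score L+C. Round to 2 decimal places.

10.52

Var(total) = 442.58 + 34.6864 = 477.266.
True-score variance = 331.978 + 34.6864 = 366.664, so reliability = 0.7683.
Error variance = 477.266 − 366.664 = 110.602; SEM = √110.602 = 10.52.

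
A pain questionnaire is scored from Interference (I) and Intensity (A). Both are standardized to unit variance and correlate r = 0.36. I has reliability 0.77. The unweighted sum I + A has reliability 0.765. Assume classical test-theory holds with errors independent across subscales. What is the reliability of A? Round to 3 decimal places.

0.591

Var(I+A) = 2 + 2·0.36 = 2.720.
True-score variance = ρ_I + ρ_A + 2·0.36, so 0.765 = (0.77 + ρ_A + 0.72) / 2.720.
ρ_A = 0.765·2.720 − 0.77 − 0.72 = 0.591.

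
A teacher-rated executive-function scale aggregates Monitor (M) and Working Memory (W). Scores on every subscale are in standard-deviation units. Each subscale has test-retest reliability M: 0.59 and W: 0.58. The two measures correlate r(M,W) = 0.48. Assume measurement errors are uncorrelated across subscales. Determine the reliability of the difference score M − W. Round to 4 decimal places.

0.2019

Var(M−W) = 1 + 1 − 2·0.48 = 2 − 0.96 = 1.04.
Because errors are independent across components, Cov(Tᵢ,Tⱼ) = Cov(Xᵢ,Xⱼ); the off-diagonal part of the true-score variance is the same as above.
True-score variance = [0.59 + 0.58] − 0.96 = 1.17 − 0.96 = 0.21.
Reliability = 0.21 / 1.04 = 0.2019.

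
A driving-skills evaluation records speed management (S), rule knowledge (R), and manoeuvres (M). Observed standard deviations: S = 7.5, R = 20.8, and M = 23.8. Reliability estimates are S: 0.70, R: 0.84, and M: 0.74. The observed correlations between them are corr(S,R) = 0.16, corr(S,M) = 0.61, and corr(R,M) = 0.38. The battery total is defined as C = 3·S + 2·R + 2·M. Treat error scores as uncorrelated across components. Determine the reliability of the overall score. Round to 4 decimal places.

Var(C) = 3²·7.5² + 2²·20.8² + 2²·23.8² + 2·[6·7.5·20.8·0.16 + 6·7.5·23.8·0.61 + 4·20.8·23.8·0.38] = 4502.57 + 3111.06 = 7613.63.
Under uncorrelated errors the observed covariances equal the true-score covariances, so only the own-variance terms attenuate.
True-score variance = [3²·7.5²·0.70 + 2²·20.8²·0.84 + 2²·23.8²·0.74] + 3111.06 = 3484.71 + 3111.06 = 6595.77.
Reliability = 6595.77 / 7613.63 = 0.8663.

0.8663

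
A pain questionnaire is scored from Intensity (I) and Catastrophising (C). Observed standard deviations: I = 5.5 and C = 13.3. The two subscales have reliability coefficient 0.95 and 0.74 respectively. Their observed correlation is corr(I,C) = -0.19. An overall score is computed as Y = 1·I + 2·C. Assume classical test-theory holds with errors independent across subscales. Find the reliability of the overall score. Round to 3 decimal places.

0.728

Var(Y) = 5.5² + 2²·13.3² + 2·[2·5.5·13.3·(-0.19)] = 737.81 − 55.594 = 682.216.
Because errors are independent across components, Cov(Tᵢ,Tⱼ) = Cov(Xᵢ,Xⱼ); the off-diagonal part of the true-score variance is the same as above.
True-score variance = [5.5²·0.95 + 2²·13.3²·0.74] − 55.594 = 552.332 − 55.594 = 496.738.
Reliability = 496.738 / 682.216 = 0.728.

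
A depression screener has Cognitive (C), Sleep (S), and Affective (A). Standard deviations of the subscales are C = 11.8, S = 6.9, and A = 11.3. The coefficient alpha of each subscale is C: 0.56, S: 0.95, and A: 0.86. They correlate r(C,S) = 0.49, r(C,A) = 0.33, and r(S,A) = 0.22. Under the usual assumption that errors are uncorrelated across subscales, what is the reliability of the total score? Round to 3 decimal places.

Var(C+S+A) = 11.8² + 6.9² + 11.3² + 2·[11.8·6.9·0.49 + 11.8·11.3·0.33 + 6.9·11.3·0.22] = 314.54 + 202.103 = 516.643.
With uncorrelated errors the cross-covariances are all true-score covariance, so they carry over unchanged; only the diagonal terms shrink to ρᵢσᵢ².
True-score variance = [11.8²·0.56 + 6.9²·0.95 + 11.3²·0.86] + 202.103 = 233.017 + 202.103 = 435.12.
Reliability = 435.12 / 516.643 = 0.842.

0.842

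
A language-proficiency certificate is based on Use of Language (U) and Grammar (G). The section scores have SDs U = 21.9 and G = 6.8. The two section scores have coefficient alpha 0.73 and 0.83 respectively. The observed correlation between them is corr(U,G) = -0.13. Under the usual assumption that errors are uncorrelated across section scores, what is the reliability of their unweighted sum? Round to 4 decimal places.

0.7180

Var(U+G) = 21.9² + 6.8² + 2·[21.9·6.8·(-0.13)] = 525.85 − 38.7192 = 487.131.
Because errors are independent across components, Cov(Tᵢ,Tⱼ) = Cov(Xᵢ,Xⱼ); the off-diagonal part of the true-score variance is the same as above.
True-score variance = [21.9²·0.73 + 6.8²·0.83] − 38.7192 = 388.494 − 38.7192 = 349.775.
Reliability = 349.775 / 487.131 = 0.7180.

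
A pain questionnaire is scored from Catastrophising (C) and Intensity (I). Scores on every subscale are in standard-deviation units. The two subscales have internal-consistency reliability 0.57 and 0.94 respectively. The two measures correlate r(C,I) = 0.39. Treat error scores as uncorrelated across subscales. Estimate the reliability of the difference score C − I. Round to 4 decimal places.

0.5984

Var(C−I) = 1 + 1 − 2·0.39 = 2 − 0.78 = 1.22.
With uncorrelated errors the cross-covariances are all true-score covariance, so they carry over unchanged; only the diagonal terms shrink to ρᵢσᵢ².
True-score variance = [0.57 + 0.94] − 0.78 = 1.51 − 0.78 = 0.73.
Reliability = 0.73 / 1.22 = 0.5984.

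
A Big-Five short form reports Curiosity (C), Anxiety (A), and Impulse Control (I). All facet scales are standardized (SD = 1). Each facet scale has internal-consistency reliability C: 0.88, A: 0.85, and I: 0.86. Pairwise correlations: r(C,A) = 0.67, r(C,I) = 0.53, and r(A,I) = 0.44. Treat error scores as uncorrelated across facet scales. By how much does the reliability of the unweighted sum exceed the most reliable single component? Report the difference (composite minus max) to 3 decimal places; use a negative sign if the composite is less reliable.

0.055

Var(sum) = 3 + 3.28 = 6.28; true-score variance = 2.59 + 3.28 = 5.87; composite reliability = 0.9347.
Max component reliability = 0.8800.
Difference = 0.9347 − 0.8800 = 0.055.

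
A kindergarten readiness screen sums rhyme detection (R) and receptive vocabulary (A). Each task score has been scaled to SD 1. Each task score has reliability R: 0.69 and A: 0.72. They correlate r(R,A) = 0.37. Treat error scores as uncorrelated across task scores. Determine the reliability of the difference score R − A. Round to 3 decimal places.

0.532

Var(R−A) = 1 + 1 − 2·0.37 = 2 − 0.74 = 1.26.
Under uncorrelated errors the observed covariances equal the true-score covariances, so only the own-variance terms attenuate.
True-score variance = [0.69 + 0.72] − 0.74 = 1.41 − 0.74 = 0.67.
Reliability = 0.67 / 1.26 = 0.532.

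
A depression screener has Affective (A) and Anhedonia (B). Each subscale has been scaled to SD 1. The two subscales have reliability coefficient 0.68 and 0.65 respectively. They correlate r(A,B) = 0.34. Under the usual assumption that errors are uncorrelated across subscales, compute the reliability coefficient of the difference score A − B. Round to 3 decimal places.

Var(A−B) = 1 + 1 − 2·0.34 = 2 − 0.68 = 1.32.
Because errors are independent across components, Cov(Tᵢ,Tⱼ) = Cov(Xᵢ,Xⱼ); the off-diagonal part of the true-score variance is the same as above.
True-score variance = [0.68 + 0.65] − 0.68 = 1.33 − 0.68 = 0.65.
Reliability = 0.65 / 1.32 = 0.492.

0.492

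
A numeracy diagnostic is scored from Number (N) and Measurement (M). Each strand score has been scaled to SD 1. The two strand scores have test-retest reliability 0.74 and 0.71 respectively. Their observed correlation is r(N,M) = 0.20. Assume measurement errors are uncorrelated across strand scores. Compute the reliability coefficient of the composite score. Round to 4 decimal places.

0.7708

Var(N+M) = 2 + 2·[0.20] = 2 + 0.4 = 2.4.
Under uncorrelated errors the observed covariances equal the true-score covariances, so only the own-variance terms attenuate.
True-score variance = [0.74 + 0.71] + 0.4 = 1.45 + 0.4 = 1.85.
Reliability = 1.85 / 2.4 = 0.7708.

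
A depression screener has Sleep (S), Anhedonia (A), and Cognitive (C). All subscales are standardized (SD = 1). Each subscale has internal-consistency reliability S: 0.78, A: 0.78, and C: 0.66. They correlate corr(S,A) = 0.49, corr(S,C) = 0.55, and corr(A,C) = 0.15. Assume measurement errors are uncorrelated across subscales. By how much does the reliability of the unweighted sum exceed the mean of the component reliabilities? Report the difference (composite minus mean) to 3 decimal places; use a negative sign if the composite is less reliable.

0.115

Var(sum) = 3 + 2.38 = 5.38; true-score variance = 2.22 + 2.38 = 4.6; composite reliability = 0.8550.
Mean component reliability = 0.7400.
Difference = 0.8550 − 0.7400 = 0.115.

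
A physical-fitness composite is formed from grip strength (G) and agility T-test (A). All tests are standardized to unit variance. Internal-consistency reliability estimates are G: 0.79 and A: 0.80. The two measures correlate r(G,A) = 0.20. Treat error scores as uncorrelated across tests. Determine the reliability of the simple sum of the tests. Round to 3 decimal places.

0.829

Var(G+A) = 2 + 2·[0.20] = 2 + 0.4 = 2.4.
With uncorrelated errors the cross-covariances are all true-score covariance, so they carry over unchanged; only the diagonal terms shrink to ρᵢσᵢ².
True-score variance = [0.79 + 0.80] + 0.4 = 1.59 + 0.4 = 1.99.
Reliability = 1.99 / 2.4 = 0.829.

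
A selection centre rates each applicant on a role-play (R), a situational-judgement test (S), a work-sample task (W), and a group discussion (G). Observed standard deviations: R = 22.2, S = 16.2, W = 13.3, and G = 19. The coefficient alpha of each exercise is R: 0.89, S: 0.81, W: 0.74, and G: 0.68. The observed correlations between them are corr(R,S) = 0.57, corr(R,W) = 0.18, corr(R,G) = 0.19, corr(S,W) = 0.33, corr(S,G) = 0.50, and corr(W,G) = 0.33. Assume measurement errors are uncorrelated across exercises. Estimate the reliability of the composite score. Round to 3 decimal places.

Var(R+S+W+G) = 22.2² + 16.2² + 13.3² + 19² + 2·[22.2·16.2·0.57 + 22.2·13.3·0.18 + 22.2·19·0.19 + 16.2·13.3·0.33 + 16.2·19·0.50 + 13.3·19·0.33] = 1293.17 + 1293.35 = 2586.52.
Because errors are independent across components, Cov(Tᵢ,Tⱼ) = Cov(Xᵢ,Xⱼ); the off-diagonal part of the true-score variance is the same as above.
True-score variance = [22.2²·0.89 + 16.2²·0.81 + 13.3²·0.74 + 19²·0.68] + 1293.35 = 1027.58 + 1293.35 = 2320.94.
Reliability = 2320.94 / 2586.52 = 0.897.

0.897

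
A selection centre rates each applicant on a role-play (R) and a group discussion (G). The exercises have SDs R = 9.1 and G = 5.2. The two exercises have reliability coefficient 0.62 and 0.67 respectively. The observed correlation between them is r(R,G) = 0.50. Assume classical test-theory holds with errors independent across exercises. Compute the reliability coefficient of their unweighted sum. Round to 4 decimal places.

Var(R+G) = 9.1² + 5.2² + 2·[9.1·5.2·0.50] = 109.85 + 47.32 = 157.17.
Because errors are independent across components, Cov(Tᵢ,Tⱼ) = Cov(Xᵢ,Xⱼ); the off-diagonal part of the true-score variance is the same as above.
True-score variance = [9.1²·0.62 + 5.2²·0.67] + 47.32 = 69.459 + 47.32 = 116.779.
Reliability = 116.779 / 157.17 = 0.7430.

0.7430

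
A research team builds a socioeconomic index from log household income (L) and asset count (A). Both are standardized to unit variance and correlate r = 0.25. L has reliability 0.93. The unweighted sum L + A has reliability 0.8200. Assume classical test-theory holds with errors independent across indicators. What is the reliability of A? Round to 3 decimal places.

Var(L+A) = 2 + 2·0.25 = 2.500.
True-score variance = ρ_L + ρ_A + 2·0.25, so 0.8200 = (0.93 + ρ_A + 0.50) / 2.500.
ρ_A = 0.8200·2.500 − 0.93 − 0.50 = 0.620.

0.620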